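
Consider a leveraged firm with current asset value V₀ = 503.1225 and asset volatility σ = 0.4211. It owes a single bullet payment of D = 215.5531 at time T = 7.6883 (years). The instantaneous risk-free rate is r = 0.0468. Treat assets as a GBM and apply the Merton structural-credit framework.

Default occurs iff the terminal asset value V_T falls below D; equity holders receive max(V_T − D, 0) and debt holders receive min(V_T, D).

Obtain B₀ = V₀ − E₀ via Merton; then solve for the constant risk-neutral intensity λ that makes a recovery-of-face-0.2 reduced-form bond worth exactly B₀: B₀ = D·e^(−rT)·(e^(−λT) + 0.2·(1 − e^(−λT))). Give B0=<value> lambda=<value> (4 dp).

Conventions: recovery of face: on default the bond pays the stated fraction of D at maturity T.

Apply the equity-as-call identities (strike 215.5531, horizon 7.6883 years):
d₁ = [ln(V₀/D) + (r + σ²/2)T] / (σ√T)
   = [ln(503.1225/215.5531) + (0.0468 + 0.5·0.4211²)·7.6883] / (0.4211·√7.6883)
   = [0.847626 + 1.041477] / 1.167617 = 1.617914
d₂ = d₁ − σ√T = 1.617914 − 1.167617 = 0.450297
N(d₁) = 0.947159,  N(d₂) = 0.673752,  e^(−rT) = 0.697807
E₀ = V₀·N(d₁) − D·e^(−rT)·N(d₂)
   = 503.1225·0.947159 − 215.5531·0.697807·0.673752 = 375.195171
B₀ = V₀ − E₀ = 503.1225 − 375.195171 = 127.927329
e^(−λT) = (B₀·e^(rT)/D − 0.2)/(1 − 0.2) = (127.9273·1.433061/215.5531 − 0.2)/0.8 = 0.81312304
λ = −ln(0.81312304)/7.6883 = 0.026907

B0=127.9273 lambda=0.0269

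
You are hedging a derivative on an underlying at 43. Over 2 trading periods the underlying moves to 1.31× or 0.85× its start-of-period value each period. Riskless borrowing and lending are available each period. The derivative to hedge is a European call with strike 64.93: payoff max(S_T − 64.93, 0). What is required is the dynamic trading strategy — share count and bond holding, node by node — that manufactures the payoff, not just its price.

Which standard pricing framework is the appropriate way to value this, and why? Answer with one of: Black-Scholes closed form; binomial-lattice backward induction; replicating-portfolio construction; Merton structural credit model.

framework: replicating-portfolio construction

Key observation: the deliverable is the dynamic trading strategy on the 2-step tree (spot 43, moves 1.31 and 0.85), so the valuation must go through the node-by-node replicating-portfolio solve.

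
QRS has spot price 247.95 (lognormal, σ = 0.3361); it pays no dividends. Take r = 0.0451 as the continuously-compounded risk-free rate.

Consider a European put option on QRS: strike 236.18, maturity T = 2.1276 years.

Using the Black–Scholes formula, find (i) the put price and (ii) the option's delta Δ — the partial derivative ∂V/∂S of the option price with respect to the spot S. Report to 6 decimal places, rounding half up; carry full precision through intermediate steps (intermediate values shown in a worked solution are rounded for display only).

price = 29.982361
Δ = -0.294581

σ√T = 0.3361·√2.1276 = 0.490245
d₁ = (ln(S/K) + (r+σ²/2)T) / (σ√T) = (ln(247.95/236.18) + (0.0451+0.3361²/2)·2.1276) / 0.490245 = (0.048633 + 0.216125) / 0.490245 = 0.540052
d₂ = d₁ − σ√T = 0.540052 − 0.490245 = 0.049806
e^{−rT} = 0.908505
N(−d₁) = 0.294581,  N(−d₂) = 0.480138
Put price V = K·e^{−rT}·N(−d₂) − S·N(−d₁) = 103.023632 − 73.041271 = 29.982361
Δ = −N(−d₁) = -0.294581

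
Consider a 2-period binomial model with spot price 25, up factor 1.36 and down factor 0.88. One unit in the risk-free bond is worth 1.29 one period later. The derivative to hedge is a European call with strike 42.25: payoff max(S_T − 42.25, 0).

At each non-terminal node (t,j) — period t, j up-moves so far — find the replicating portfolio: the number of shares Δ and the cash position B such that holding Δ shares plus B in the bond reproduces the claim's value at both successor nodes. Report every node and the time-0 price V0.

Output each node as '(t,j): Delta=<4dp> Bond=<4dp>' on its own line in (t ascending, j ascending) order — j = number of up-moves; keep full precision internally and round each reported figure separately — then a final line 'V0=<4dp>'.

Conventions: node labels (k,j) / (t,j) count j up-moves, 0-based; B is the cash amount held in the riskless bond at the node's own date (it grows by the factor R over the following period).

Risk-neutral probability p* = (R−d)/(u−d) = (1.29−0.88)/(1.36−0.88) = 0.8542.
At maturity the claim pays: V(2,0)=0.0000, V(2,1)=0.0000, V(2,2)=3.9900
(1,0): S=22.0000. Δ = (V_up−V_dn)/(S_up−S_dn) = (0.0000−0.0000)/(29.9200−19.3600) = 0.0000. V = [p*·0.0000 + (1−p*)·0.0000]/1.29 = 0.0000. B = V − Δ·S = 0.0000.
(1,1): S=34.0000. Δ = (V_up−V_dn)/(S_up−S_dn) = (3.9900−0.0000)/(46.2400−29.9200) = 0.2445. V = [p*·3.9900 + (1−p*)·0.0000]/1.29 = 2.6420. B = V − Δ·S = -5.6705.
(0,0): S=25.0000. Δ = (V_up−V_dn)/(S_up−S_dn) = (2.6420−0.0000)/(34.0000−22.0000) = 0.2202. V = [p*·2.6420 + (1−p*)·0.0000]/1.29 = 1.7494. B = V − Δ·S = -3.7547.
Sanity check at the root: Δ(0,0)·S0 + B(0,0) reproduces V0 = 1.7494.

(0,0): Delta=0.2202 Bond=-3.7547
(1,0): Delta=0.0000 Bond=0.0000
(1,1): Delta=0.2445 Bond=-5.6705
V0=1.7494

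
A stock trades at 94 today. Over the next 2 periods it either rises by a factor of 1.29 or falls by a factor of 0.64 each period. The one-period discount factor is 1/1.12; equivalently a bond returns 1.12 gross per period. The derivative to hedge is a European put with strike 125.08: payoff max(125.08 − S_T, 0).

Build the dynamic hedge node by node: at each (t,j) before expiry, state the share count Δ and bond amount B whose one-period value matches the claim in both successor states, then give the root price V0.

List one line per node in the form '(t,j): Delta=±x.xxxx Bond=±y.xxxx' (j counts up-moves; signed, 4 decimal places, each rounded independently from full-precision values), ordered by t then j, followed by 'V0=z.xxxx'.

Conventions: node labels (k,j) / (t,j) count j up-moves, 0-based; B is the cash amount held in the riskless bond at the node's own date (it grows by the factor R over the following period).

(0,0): Delta=-0.6617 Bond=81.5440
(1,0): Delta=-1.0000 Bond=111.6786
(1,1): Delta=-0.6023 Bond=84.1222
V0=19.3398

The replicating-portfolio and risk-neutral prices coincide; use p* = (1.12−0.64)/(1.29−0.64) = 0.7385 for the latter.
At maturity the claim pays: V(2,0)=86.5776, V(2,1)=47.4736, V(2,2)=0.0000
(1,0): S=60.1600. Δ = (V_up−V_dn)/(S_up−S_dn) = (47.4736−86.5776)/(77.6064−38.5024) = -1.0000. V = [p*·47.4736 + (1−p*)·86.5776]/1.12 = 51.5186. B = V − Δ·S = 111.6786.
(1,1): S=121.2600. Δ = (V_up−V_dn)/(S_up−S_dn) = (0.0000−47.4736)/(156.4254−77.6064) = -0.6023. V = [p*·0.0000 + (1−p*)·47.4736]/1.12 = 11.0859. B = V − Δ·S = 84.1222.
(0,0): S=94.0000. Δ = (V_up−V_dn)/(S_up−S_dn) = (11.0859−51.5186)/(121.2600−60.1600) = -0.6617. V = [p*·11.0859 + (1−p*)·51.5186]/1.12 = 19.3398. B = V − Δ·S = 81.5440.
Sanity check at the root: Δ(0,0)·S0 + B(0,0) reproduces V0 = 19.3398.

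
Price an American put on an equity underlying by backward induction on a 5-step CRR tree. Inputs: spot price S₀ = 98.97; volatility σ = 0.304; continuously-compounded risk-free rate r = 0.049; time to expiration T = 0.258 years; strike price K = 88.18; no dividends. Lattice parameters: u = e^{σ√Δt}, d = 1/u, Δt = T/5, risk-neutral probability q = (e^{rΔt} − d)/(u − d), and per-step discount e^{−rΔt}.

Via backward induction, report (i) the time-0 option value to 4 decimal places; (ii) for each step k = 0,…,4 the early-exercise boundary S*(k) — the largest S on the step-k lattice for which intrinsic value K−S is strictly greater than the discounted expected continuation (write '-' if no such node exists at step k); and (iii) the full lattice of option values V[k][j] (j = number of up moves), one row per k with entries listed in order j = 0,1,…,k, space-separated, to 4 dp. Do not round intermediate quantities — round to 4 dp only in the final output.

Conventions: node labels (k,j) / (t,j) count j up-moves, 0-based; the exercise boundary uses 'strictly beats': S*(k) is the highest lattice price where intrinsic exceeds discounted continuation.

Δt=0.05160, u=1.07150, d=0.93327, q=0.50106, disc=e^(-rΔt)=0.99747
k=5 terminal: V=max(K-S,0) → 18.1069 7.7288 0.0000 0.0000 0.0000 0.0000
k=4: j=0 S=75.0830 intr=13.0970 cont=12.8743 V=13.0970[EX]; j=1 S=86.2031 intr=1.9769 cont=3.8465 V=3.8465[hold]; j=2 S=98.9700 intr=0.0000 cont=0.0000 V=0.0000[hold]; j=3 S=113.6278 intr=0.0000 cont=0.0000 V=0.0000[hold]; j=4 S=130.4564 intr=0.0000 cont=0.0000 V=0.0000[hold]  S*(4)=75.0830
k=3: j=0 S=80.4512 intr=7.7288 cont=8.4406 V=8.4406[hold]; j=1 S=92.3662 intr=0.0000 cont=1.9143 V=1.9143[hold]; j=2 S=106.0459 intr=0.0000 cont=0.0000 V=0.0000[hold]; j=3 S=121.7517 intr=0.0000 cont=0.0000 V=0.0000[hold]  S*(3)=-
k=2: j=0 S=86.2031 intr=1.9769 cont=5.1575 V=5.1575[hold]; j=1 S=98.9700 intr=0.0000 cont=0.9527 V=0.9527[hold]; j=2 S=113.6278 intr=0.0000 cont=0.0000 V=0.0000[hold]  S*(2)=-
k=1: j=0 S=92.3662 intr=0.0000 cont=3.0430 V=3.0430[hold]; j=1 S=106.0459 intr=0.0000 cont=0.4742 V=0.4742[hold]  S*(1)=-
k=0: j=0 S=98.9700 intr=0.0000 cont=1.7514 V=1.7514[hold]  S*(0)=-

price = 1.7514
boundary = - - - - 75.0830
tree:
1.7514
3.0430 0.4742
5.1575 0.9527 0.0000
8.4406 1.9143 0.0000 0.0000
13.0970 3.8465 0.0000 0.0000 0.0000
18.1069 7.7288 0.0000 0.0000 0.0000 0.0000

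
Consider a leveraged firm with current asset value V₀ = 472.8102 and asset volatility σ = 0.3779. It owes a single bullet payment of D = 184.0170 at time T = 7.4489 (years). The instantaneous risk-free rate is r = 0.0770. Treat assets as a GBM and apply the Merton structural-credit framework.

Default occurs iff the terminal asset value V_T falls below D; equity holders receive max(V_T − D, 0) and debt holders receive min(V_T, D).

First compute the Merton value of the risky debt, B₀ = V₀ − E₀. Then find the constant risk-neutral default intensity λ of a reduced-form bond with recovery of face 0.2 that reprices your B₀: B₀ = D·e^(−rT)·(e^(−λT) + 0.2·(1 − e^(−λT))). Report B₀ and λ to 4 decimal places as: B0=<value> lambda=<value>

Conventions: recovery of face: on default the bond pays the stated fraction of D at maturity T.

Work the structural quantities from V₀ = 472.8102 against face 184.0170:
d₁ = [ln(V₀/D) + (r + σ²/2)T] / (σ√T)
   = [ln(472.8102/184.0170) + (0.0770 + 0.5·0.3779²)·7.4489] / (0.3779·√7.4489)
   = [0.943666 + 1.105448] / 1.031390 = 1.986750
d₂ = d₁ − σ√T = 1.986750 − 1.031390 = 0.955360
N(d₁) = 0.976525,  N(d₂) = 0.830302,  e^(−rT) = 0.563513
E₀ = V₀·N(d₁) − D·e^(−rT)·N(d₂)
   = 472.8102·0.976525 − 184.0170·0.563513·0.830302 = 375.612005
B₀ = V₀ − E₀ = 472.8102 − 375.612005 = 97.198195
e^(−λT) = (B₀·e^(rT)/D − 0.2)/(1 − 0.2) = (97.1982·1.774583/184.0170 − 0.2)/0.8 = 0.92167330
λ = −ln(0.92167330)/7.4489 = 0.010950

B0=97.1982 lambda=0.0109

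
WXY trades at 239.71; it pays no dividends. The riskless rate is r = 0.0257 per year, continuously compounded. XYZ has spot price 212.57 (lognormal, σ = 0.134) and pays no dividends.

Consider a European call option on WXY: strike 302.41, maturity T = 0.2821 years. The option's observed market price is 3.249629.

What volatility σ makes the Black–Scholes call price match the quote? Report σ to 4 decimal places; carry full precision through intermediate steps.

sigma = 0.3685

At σ = 0.3685 the Black–Scholes value reproduces the quote:
σ√T = 0.3685·√0.2821 = 0.195722
d₁ = (ln(S/K) + (r+σ²/2)T) / (σ√T) = (ln(239.71/302.41) + (0.0257+0.3685²/2)·0.2821) / 0.195722 = (-0.232354 + 0.026403) / 0.195722 = -1.052261
d₂ = d₁ − σ√T = -1.052261 − 0.195722 = -1.247983
e^{−rT} = 0.992776
N(d₁) = 0.146340,  N(d₂) = 0.106019
V = S·N(d₁) − K·e^{−rT}·N(d₂) = 35.079126 − 31.829498 = 3.249629 (matching the quote); vega is positive throughout, so no other σ reproduces this price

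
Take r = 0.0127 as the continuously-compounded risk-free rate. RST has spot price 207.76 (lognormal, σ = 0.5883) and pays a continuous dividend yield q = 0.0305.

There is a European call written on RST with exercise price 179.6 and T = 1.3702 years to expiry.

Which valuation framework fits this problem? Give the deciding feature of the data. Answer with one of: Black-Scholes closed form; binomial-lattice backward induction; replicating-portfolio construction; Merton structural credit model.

Key observation: a European-exercise option on RST struck at 179.6 — a GBM underlying with constant parameters — admits an analytic price: the data contain no early exercise, no discrete tree, no debt structure.

framework: Black-Scholes closed form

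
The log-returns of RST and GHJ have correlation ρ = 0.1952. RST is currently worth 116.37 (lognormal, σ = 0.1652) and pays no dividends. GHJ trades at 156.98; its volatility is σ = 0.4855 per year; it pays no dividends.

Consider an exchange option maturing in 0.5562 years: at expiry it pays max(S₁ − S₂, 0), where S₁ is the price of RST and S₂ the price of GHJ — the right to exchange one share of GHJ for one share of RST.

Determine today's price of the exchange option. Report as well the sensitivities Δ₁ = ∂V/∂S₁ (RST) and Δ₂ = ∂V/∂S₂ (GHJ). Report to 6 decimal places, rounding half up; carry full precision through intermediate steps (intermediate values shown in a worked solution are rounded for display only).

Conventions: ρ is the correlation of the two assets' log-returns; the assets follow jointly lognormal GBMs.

σ_eff = √(σ₁² + σ₂² − 2ρσ₁σ₂) = √(0.1652² + 0.4855² − 2·0.1952·0.1652·0.4855) = 0.481341
d₁ = (ln(S₁/S₂) + (q₂ − q₁ + σ_eff²/2)T) / (σ_eff√T) = (ln(116.37/156.98) + (0.0 − 0.0 + 0.115845)·0.5562) / 0.358979 = -0.654387
d₂ = d₁ − σ_eff√T = -0.654387 − 0.358979 = -1.013365
N(d₁) = 0.256431,  N(d₂) = 0.155443
V = S₁·e^{−q₁T}·N(d₁) − S₂·e^{−q₂T}·N(d₂) = 29.840919 − 24.401421 = 5.439498
Key observation: pricing in GHJ-units makes this a unit-strike call on the ratio S₁/S₂ — the risk-free rate cancels and cannot affect the value.
Δ₁ = e^{−q₁T}·N(d₁) = 0.256431;  Δ₂ = −e^{−q₂T}·N(d₂) = -0.155443

exchange price = 5.439498
Δ1 = 0.256431
Δ2 = -0.155443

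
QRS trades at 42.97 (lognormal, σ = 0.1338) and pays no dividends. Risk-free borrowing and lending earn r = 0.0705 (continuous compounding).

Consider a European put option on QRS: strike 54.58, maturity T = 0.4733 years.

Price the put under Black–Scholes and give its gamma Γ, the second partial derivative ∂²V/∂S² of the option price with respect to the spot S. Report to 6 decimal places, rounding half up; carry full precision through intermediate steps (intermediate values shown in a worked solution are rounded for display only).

price = 9.838171
Γ = 0.009174

σ√T = 0.1338·√0.4733 = 0.092050
d₁ = (ln(S/K) + (r+σ²/2)T) / (σ√T) = (ln(42.97/54.58) + (0.0705+0.1338²/2)·0.4733) / 0.092050 = (-0.239165 + 0.037604) / 0.092050 = -2.189688
d₂ = d₁ − σ√T = -2.189688 − 0.092050 = -2.281738
e^{−rT} = 0.967183
N(−d₁) = 0.985727,  N(−d₂) = 0.988748
Put price V = K·e^{−rT}·N(−d₂) − S·N(−d₁) = 52.194842 − 42.356671 = 9.838171
φ(d₁) = (1/√(2π))·e^{−d₁²/2} = 0.036287
Γ = φ(d₁) / (S·σ·√T) = 0.009174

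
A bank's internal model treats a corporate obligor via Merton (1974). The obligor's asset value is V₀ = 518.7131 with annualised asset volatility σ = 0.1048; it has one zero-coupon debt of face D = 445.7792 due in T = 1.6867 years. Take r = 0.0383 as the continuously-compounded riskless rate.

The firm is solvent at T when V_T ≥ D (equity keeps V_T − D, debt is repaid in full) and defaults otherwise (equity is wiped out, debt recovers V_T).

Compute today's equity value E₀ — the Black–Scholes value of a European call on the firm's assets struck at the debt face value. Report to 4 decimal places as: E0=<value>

E0=102.3337

Equity is a call on the firm's assets struck at D = 445.7792:
d₁ = [ln(V₀/D) + (r + σ²/2)T] / (σ√T)
   = [ln(518.7131/445.7792) + (0.0383 + 0.5·0.1048²)·1.6867] / (0.1048·√1.6867)
   = [0.151527 + 0.073863] / 0.136107 = 1.655980
d₂ = d₁ − σ√T = 1.655980 − 0.136107 = 1.519873
N(d₁) = 0.951137,  N(d₂) = 0.935729,  e^(−rT) = 0.937442
E₀ = V₀·N(d₁) − D·e^(−rT)·N(d₂)
   = 518.7131·0.951137 − 445.7792·0.937442·0.935729 = 102.333726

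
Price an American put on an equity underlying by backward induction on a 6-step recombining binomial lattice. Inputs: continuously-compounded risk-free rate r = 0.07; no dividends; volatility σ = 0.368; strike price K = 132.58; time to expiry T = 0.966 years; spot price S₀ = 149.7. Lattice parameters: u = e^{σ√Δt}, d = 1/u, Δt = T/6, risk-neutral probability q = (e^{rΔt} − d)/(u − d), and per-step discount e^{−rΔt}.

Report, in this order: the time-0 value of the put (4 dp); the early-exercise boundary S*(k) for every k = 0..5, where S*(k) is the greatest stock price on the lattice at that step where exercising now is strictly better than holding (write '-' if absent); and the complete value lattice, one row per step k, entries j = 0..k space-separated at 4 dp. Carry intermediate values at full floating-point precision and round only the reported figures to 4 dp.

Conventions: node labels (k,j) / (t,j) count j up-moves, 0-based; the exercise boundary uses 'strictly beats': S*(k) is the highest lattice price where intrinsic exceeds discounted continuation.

price = 10.3375
boundary = - - - 96.1256 82.9299 96.1256
tree:
10.3375
16.3089 4.6330
24.8941 8.1400 1.2501
36.4544 13.9606 2.5357 0.0000
49.6501 23.1446 5.1431 0.0000 0.0000
61.0343 36.4544 10.4319 0.0000 0.0000 0.0000
70.8557 49.6501 21.1591 0.0000 0.0000 0.0000 0.0000

Δt=0.16100  u=1.15912  d=0.86273  q=0.50139  discount=0.98879
step 6 (expiry): payoffs max(K−S,0) = 70.8557 49.6501 21.1591 0.0000 0.0000 0.0000 0.0000
step 5: (k=5,j=0): S=71.5457, K−S=61.0343, hold=59.5485 ⇒ V=61.0343 exercise | (k=5,j=1): S=96.1256, K−S=36.4544, hold=34.9686 ⇒ V=36.4544 exercise | (k=5,j=2): S=129.1499, K−S=3.4301, hold=10.4319 ⇒ V=10.4319 continue | (k=5,j=3): S=173.5199, K−S=0.0000, hold=0.0000 ⇒ V=0.0000 continue | (k=5,j=4): S=233.1335, K−S=0.0000, hold=0.0000 ⇒ V=0.0000 continue | (k=5,j=5): S=313.2275, K−S=0.0000, hold=0.0000 ⇒ V=0.0000 continue  boundary S*=96.1256
step 4: (k=4,j=0): S=82.9299, K−S=49.6501, hold=48.1643 ⇒ V=49.6501 exercise | (k=4,j=1): S=111.4209, K−S=21.1591, hold=23.1446 ⇒ V=23.1446 continue | (k=4,j=2): S=149.7000, K−S=0.0000, hold=5.1431 ⇒ V=5.1431 continue | (k=4,j=3): S=201.1301, K−S=0.0000, hold=0.0000 ⇒ V=0.0000 continue | (k=4,j=4): S=270.2292, K−S=0.0000, hold=0.0000 ⇒ V=0.0000 continue  boundary S*=82.9299
step 3: (k=3,j=0): S=96.1256, K−S=36.4544, hold=35.9530 ⇒ V=36.4544 exercise | (k=3,j=1): S=129.1499, K−S=3.4301, hold=13.9606 ⇒ V=13.9606 continue | (k=3,j=2): S=173.5199, K−S=0.0000, hold=2.5357 ⇒ V=2.5357 continue | (k=3,j=3): S=233.1335, K−S=0.0000, hold=0.0000 ⇒ V=0.0000 continue  boundary S*=96.1256
step 2: (k=2,j=0): S=111.4209, K−S=21.1591, hold=24.8941 ⇒ V=24.8941 continue | (k=2,j=1): S=149.7000, K−S=0.0000, hold=8.1400 ⇒ V=8.1400 continue | (k=2,j=2): S=201.1301, K−S=0.0000, hold=1.2501 ⇒ V=1.2501 continue  boundary S*=-
step 1: (k=1,j=0): S=129.1499, K−S=3.4301, hold=16.3089 ⇒ V=16.3089 continue | (k=1,j=1): S=173.5199, K−S=0.0000, hold=4.6330 ⇒ V=4.6330 continue  boundary S*=-
step 0: (k=0,j=0): S=149.7000, K−S=0.0000, hold=10.3375 ⇒ V=10.3375 continue  boundary S*=-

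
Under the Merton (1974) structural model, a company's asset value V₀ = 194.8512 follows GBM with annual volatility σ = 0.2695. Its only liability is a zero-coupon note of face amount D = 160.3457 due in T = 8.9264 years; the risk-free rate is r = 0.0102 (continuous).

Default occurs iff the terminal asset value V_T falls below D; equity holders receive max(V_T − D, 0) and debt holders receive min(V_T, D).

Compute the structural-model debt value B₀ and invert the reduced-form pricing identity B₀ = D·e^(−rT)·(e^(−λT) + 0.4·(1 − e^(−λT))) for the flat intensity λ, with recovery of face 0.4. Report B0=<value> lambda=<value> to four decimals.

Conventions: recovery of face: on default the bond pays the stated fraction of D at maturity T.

Work the structural quantities from V₀ = 194.8512 against face 160.3457:
d₁ = [ln(V₀/D) + (r + σ²/2)T] / (σ√T)
   = [ln(194.8512/160.3457) + (0.0102 + 0.5·0.2695²)·8.9264] / (0.2695·√8.9264)
   = [0.194904 + 0.415213] / 0.805187 = 0.757733
d₂ = d₁ − σ√T = 0.757733 − 0.805187 = -0.047455
N(d₁) = 0.775694,  N(d₂) = 0.481075,  e^(−rT) = 0.912973
E₀ = V₀·N(d₁) − D·e^(−rT)·N(d₂)
   = 194.8512·0.775694 − 160.3457·0.912973·0.481075 = 80.719768
B₀ = V₀ − E₀ = 194.8512 − 80.719768 = 114.131432
e^(−λT) = (B₀·e^(rT)/D − 0.4)/(1 − 0.4) = (114.1314·1.095323/160.3457 − 0.4)/0.6 = 0.63272111
λ = −ln(0.63272111)/8.9264 = 0.051278

B0=114.1314 lambda=0.0513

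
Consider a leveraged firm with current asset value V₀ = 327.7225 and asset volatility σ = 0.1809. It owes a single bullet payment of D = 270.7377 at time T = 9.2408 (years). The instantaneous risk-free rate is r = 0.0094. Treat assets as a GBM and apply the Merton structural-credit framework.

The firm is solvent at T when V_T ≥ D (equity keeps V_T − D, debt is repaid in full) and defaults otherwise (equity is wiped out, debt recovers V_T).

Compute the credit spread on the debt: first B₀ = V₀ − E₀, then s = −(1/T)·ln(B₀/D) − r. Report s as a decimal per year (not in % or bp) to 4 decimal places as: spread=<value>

Work the structural quantities from V₀ = 327.7225 against face 270.7377:
d₁ = [ln(V₀/D) + (r + σ²/2)T] / (σ√T)
   = [ln(327.7225/270.7377) + (0.0094 + 0.5·0.1809²)·9.2408] / (0.1809·√9.2408)
   = [0.191017 + 0.238065] / 0.549912 = 0.780274
d₂ = d₁ − σ√T = 0.780274 − 0.549912 = 0.230361
N(d₁) = 0.782385,  N(d₂) = 0.591095,  e^(−rT) = 0.916802
E₀ = V₀·N(d₁) − D·e^(−rT)·N(d₂)
   = 327.7225·0.782385 − 270.7377·0.916802·0.591095 = 109.687894
B₀ = V₀ − E₀ = 327.7225 − 109.687894 = 218.034606
spread = −(1/T)·ln(B₀/D) − r = −(1/9.2408)·ln(218.034606/270.7377) − 0.0094 = 0.01402835

spread=0.0140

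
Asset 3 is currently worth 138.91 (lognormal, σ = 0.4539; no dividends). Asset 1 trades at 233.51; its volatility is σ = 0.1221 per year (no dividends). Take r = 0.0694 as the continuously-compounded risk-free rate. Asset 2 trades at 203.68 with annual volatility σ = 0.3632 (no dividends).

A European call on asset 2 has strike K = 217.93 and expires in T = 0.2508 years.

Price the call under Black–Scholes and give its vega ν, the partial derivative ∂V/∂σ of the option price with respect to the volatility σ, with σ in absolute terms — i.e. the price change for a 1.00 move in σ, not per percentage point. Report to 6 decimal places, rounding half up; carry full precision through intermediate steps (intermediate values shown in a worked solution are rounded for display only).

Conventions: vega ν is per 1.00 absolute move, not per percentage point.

σ√T = 0.3632·√0.2508 = 0.181890
d₁ = (ln(S/K) + (r+σ²/2)T) / (σ√T) = (ln(203.68/217.93) + (0.0694+0.3632²/2)·0.2508) / 0.181890 = (-0.067624 + 0.033948) / 0.181890 = -0.185146
d₂ = d₁ − σ√T = -0.185146 − 0.181890 = -0.367036
e^{−rT} = 0.982745
N(d₁) = 0.426557,  N(d₂) = 0.356796
Call price V = S·N(d₁) − K·e^{−rT}·N(d₂) = 86.881208 − 76.414886 = 10.466322
φ(d₁) = (1/√(2π))·e^{−d₁²/2} = 0.392163
ν = S·φ(d₁)·√T = 40.001718

price = 10.466322
ν = 40.001718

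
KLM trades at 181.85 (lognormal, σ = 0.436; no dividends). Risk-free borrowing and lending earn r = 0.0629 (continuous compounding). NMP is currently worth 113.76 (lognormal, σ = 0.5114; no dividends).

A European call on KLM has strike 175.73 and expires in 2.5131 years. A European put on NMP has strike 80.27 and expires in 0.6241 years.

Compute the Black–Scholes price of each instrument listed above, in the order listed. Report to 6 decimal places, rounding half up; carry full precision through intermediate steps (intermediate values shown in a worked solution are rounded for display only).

[KLM call K=175.73]
σ√T = 0.436·√2.5131 = 0.691180
d₁ = (ln(S/K) + (r+σ²/2)T) / (σ√T) = (ln(181.85/175.73) + (0.0629+0.436²/2)·2.5131) / 0.691180 = (0.034233 + 0.396939) / 0.691180 = 0.623821
d₂ = d₁ − σ√T = 0.623821 − 0.691180 = -0.067360
e^{−rT} = 0.853787
N(d₁) = 0.733627,  N(d₂) = 0.473148
price = S·N(d₁) − K·e^{−rT}·N(d₂) = 133.410126 − 70.989148 = 62.420979
[NMP put K=80.27]
σ√T = 0.5114·√0.6241 = 0.404006
d₁ = (ln(S/K) + (r+σ²/2)T) / (σ√T) = (ln(113.76/80.27) + (0.0629+0.5114²/2)·0.6241) / 0.404006 = (0.348695 + 0.120866) / 0.404006 = 1.162263
d₂ = d₁ − σ√T = 1.162263 − 0.404006 = 0.758257
e^{−rT} = 0.961505
N(−d₁) = 0.122564,  N(−d₂) = 0.224148
price = K·e^{−rT}·N(−d₂) − S·N(−d₁) = 17.299776 − 13.942912 = 3.356864

price(KLM call K=175.73) = 62.420979
price(NMP put K=80.27) = 3.356864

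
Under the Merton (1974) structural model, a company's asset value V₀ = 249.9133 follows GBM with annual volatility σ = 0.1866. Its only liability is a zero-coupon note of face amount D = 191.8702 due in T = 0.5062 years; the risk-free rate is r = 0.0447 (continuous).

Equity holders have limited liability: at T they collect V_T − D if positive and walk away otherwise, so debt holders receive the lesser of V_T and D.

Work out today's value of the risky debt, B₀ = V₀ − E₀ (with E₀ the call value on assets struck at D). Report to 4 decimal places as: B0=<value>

B0=187.4210

Apply the equity-as-call identities (strike 191.8702, horizon 0.5062 years):
d₁ = [ln(V₀/D) + (r + σ²/2)T] / (σ√T)
   = [ln(249.9133/191.8702) + (0.0447 + 0.5·0.1866²)·0.5062] / (0.1866·√0.5062)
   = [0.264295 + 0.031440] / 0.132762 = 2.227563
d₂ = d₁ − σ√T = 2.227563 − 0.132762 = 2.094801
N(d₁) = 0.987045,  N(d₂) = 0.981906,  e^(−rT) = 0.977627
E₀ = V₀·N(d₁) − D·e^(−rT)·N(d₂)
   = 249.9133·0.987045 − 191.8702·0.977627·0.981906 = 62.492328
B₀ = V₀ − E₀ = 249.9133 − 62.492328 = 187.420972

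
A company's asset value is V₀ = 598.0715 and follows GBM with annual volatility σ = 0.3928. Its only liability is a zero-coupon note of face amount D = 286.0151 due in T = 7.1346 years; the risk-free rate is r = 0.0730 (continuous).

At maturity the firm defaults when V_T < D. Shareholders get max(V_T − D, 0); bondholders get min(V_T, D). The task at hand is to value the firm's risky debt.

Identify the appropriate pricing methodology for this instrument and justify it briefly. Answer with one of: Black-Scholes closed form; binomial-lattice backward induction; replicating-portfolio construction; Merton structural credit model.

Key observation: the data describe a firm's assets (V₀ = 598.0715, GBM) and a single zero-coupon debt of face 286.0151, so credit quantities follow from equity-as-call in the structural model.

framework: Merton structural credit model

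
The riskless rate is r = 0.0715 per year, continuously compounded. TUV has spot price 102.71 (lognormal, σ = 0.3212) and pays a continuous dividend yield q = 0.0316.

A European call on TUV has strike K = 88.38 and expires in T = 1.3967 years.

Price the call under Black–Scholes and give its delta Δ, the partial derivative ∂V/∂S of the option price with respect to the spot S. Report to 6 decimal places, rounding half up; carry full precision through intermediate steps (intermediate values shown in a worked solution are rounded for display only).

price = 24.461280
Δ = 0.734893

σ√T = 0.3212·√1.3967 = 0.379601
d₁ = (ln(S/K) + (r−q+σ²/2)T) / (σ√T) = (ln(102.71/88.38) + (0.0715−0.0316+0.3212²/2)·1.3967) / 0.379601 = (0.150264 + 0.127777) / 0.379601 = 0.732455
d₂ = d₁ − σ√T = 0.732455 − 0.379601 = 0.352854
e^{−rT} = 0.904960
e^{−qT} = 0.956824
N(d₁) = 0.768055,  N(d₂) = 0.637901
Call price V = S·e^{−qT}·N(d₁) − K·e^{−rT}·N(d₂) = 75.480870 − 51.019590 = 24.461280
Δ = e^{−qT}·N(d₁) = 0.734893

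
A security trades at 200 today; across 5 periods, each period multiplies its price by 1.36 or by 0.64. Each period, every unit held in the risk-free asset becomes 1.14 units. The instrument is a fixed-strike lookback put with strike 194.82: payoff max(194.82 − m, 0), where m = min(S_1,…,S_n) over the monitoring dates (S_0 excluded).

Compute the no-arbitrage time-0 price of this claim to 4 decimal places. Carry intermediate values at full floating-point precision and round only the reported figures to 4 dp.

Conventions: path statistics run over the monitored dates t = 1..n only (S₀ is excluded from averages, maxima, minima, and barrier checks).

With p* = (R−d)/(u−d) = 0.6944, sum probability × payoff across the paths and divide by R^5.
Enumerate all 2^5 = 32 price paths (U = up ×1.36, D = down ×0.64); each path with k up-moves has probability p*^k·(1−p*)^(5−k).
DDDDD: m=21.4748, payoff=173.3452, prob=0.002663
UDDDD: m=45.6340, payoff=149.1860, prob=0.006053
DUDDD: m=45.6340, payoff=149.1860, prob=0.006053
UUDDD: m=96.9723, payoff=97.8477, prob=0.013758
DDUDD: m=45.6340, payoff=149.1860, prob=0.006053
UDUDD: m=96.9723, payoff=97.8477, prob=0.013758
DUUDD: m=96.9723, payoff=97.8477, prob=0.013758
UUUDD: m=206.0662, payoff=0.0000, prob=0.031267
DDDUD: m=45.6340, payoff=149.1860, prob=0.006053
UDDUD: m=96.9723, payoff=97.8477, prob=0.013758
DUDUD: m=96.9723, payoff=97.8477, prob=0.013758
UUDUD: m=206.0662, payoff=0.0000, prob=0.031267
DDUUD: m=81.9200, payoff=112.9000, prob=0.013758
UDUUD: m=174.0800, payoff=20.7400, prob=0.031267
DUUUD: m=128.0000, payoff=66.8200, prob=0.031267
UUUUD: m=272.0000, payoff=0.0000, prob=0.071062
DDDDU: m=33.5544, payoff=161.2656, prob=0.006053
UDDDU: m=71.3032, payoff=123.5168, prob=0.013758
DUDDU: m=71.3032, payoff=123.5168, prob=0.013758
UUDDU: m=151.5192, payoff=43.3008, prob=0.031267
DDUDU: m=71.3032, payoff=123.5168, prob=0.013758
UDUDU: m=151.5192, payoff=43.3008, prob=0.031267
DUUDU: m=128.0000, payoff=66.8200, prob=0.031267
UUUDU: m=272.0000, payoff=0.0000, prob=0.071062
DDDUU: m=52.4288, payoff=142.3912, prob=0.013758
UDDUU: m=111.4112, payoff=83.4088, prob=0.031267
DUDUU: m=111.4112, payoff=83.4088, prob=0.031267
UUDUU: m=236.7488, payoff=0.0000, prob=0.071062
DDUUU: m=81.9200, payoff=112.9000, prob=0.031267
UDUUU: m=174.0800, payoff=20.7400, prob=0.071062
DUUUU: m=128.0000, payoff=66.8200, prob=0.071062
UUUUU: m=272.0000, payoff=0.0000, prob=0.161506
Price = Σ prob·payoff / R^5 = 42.894333 / 1.925415 = 22.2780

price = 22.2780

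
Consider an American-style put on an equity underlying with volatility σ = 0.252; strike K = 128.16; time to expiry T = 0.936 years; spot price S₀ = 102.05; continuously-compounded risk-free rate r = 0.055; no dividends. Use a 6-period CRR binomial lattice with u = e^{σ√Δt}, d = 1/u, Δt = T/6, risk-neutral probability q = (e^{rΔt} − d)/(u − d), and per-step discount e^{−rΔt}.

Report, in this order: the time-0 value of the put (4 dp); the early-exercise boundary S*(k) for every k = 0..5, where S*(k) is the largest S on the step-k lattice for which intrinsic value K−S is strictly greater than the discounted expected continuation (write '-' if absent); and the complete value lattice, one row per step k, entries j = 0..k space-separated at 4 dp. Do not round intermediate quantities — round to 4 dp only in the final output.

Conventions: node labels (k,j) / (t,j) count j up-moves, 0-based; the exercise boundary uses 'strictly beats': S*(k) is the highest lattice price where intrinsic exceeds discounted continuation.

price = 26.1941
boundary = - 92.3819 102.0500 92.3819 102.0500 112.7299
tree:
26.1941
35.7781 17.7243
44.5303 26.1100 10.2270
52.4533 35.7781 16.7133 4.3700
59.6257 44.5303 26.1100 8.2598 0.8283
66.1185 52.4533 35.7781 15.4301 1.7346 0.0000
71.9963 59.6257 44.5303 26.1100 3.6325 0.0000 0.0000

params: Δt=0.15600 u=1.10465 d=0.90526 q=0.51835 e^(-rΔt)=0.99146
t_6 payoffs: 71.9963 59.6257 44.5303 26.1100 3.6325 0.0000 0.0000
t_5: node(5,0) S=62.0415 payoff=66.1185 vs cont=65.0236 → 66.1185 [stop]  node(5,1) S=75.7067 payoff=52.4533 vs cont=51.3584 → 52.4533 [stop]  node(5,2) S=92.3819 payoff=35.7781 vs cont=34.6832 → 35.7781 [stop]  node(5,3) S=112.7299 payoff=15.4301 vs cont=14.3352 → 15.4301 [stop]  node(5,4) S=137.5598 payoff=0.0000 vs cont=1.7346 → 1.7346 [wait]  node(5,5) S=167.8588 payoff=0.0000 vs cont=0.0000 → 0.0000 [wait]  ⇒ S*(5)=112.7299
t_4: node(4,0) S=68.5343 payoff=59.6257 vs cont=58.5308 → 59.6257 [stop]  node(4,1) S=83.6297 payoff=44.5303 vs cont=43.4354 → 44.5303 [stop]  node(4,2) S=102.0500 payoff=26.1100 vs cont=25.0151 → 26.1100 [stop]  node(4,3) S=124.5275 payoff=3.6325 vs cont=8.2598 → 8.2598 [wait]  node(4,4) S=151.9560 payoff=0.0000 vs cont=0.8283 → 0.8283 [wait]  ⇒ S*(4)=102.0500
t_3: node(3,0) S=75.7067 payoff=52.4533 vs cont=51.3584 → 52.4533 [stop]  node(3,1) S=92.3819 payoff=35.7781 vs cont=34.6832 → 35.7781 [stop]  node(3,2) S=112.7299 payoff=15.4301 vs cont=16.7133 → 16.7133 [wait]  node(3,3) S=137.5598 payoff=0.0000 vs cont=4.3700 → 4.3700 [wait]  ⇒ S*(3)=92.3819
t_2: node(2,0) S=83.6297 payoff=44.5303 vs cont=43.4354 → 44.5303 [stop]  node(2,1) S=102.0500 payoff=26.1100 vs cont=25.6746 → 26.1100 [stop]  node(2,2) S=124.5275 payoff=3.6325 vs cont=10.2270 → 10.2270 [wait]  ⇒ S*(2)=102.0500
t_1: node(1,0) S=92.3819 payoff=35.7781 vs cont=34.6832 → 35.7781 [stop]  node(1,1) S=112.7299 payoff=15.4301 vs cont=17.7243 → 17.7243 [wait]  ⇒ S*(1)=92.3819
t_0: node(0,0) S=102.0500 payoff=26.1100 vs cont=26.1941 → 26.1941 [wait]  ⇒ S*(0)=-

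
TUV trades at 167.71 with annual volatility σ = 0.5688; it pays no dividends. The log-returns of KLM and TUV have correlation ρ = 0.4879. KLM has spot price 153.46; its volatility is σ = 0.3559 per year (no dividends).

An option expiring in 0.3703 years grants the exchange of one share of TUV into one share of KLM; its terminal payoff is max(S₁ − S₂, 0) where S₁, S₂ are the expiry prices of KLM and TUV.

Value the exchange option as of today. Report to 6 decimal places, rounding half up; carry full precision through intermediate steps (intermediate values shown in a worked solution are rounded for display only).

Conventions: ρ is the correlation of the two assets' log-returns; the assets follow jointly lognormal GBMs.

exchange price = 13.204361

σ_eff = √(σ₁² + σ₂² − 2ρσ₁σ₂) = √(0.3559² + 0.5688² − 2·0.4879·0.3559·0.5688) = 0.502654
d₁ = (ln(S₁/S₂) + (q₂ − q₁ + σ_eff²/2)T) / (σ_eff√T) = (ln(153.46/167.71) + (0.0 − 0.0 + 0.126331)·0.3703) / 0.305877 = -0.137363
d₂ = d₁ − σ_eff√T = -0.137363 − 0.305877 = -0.443240
N(d₁) = 0.445372,  N(d₂) = 0.328796
V = S₁·e^{−q₁T}·N(d₁) − S₂·e^{−q₂T}·N(d₂) = 68.346779 − 55.142418 = 13.204361
Key observation: pricing in TUV-units makes this a unit-strike call on the ratio S₁/S₂ — the risk-free rate cancels and cannot affect the value.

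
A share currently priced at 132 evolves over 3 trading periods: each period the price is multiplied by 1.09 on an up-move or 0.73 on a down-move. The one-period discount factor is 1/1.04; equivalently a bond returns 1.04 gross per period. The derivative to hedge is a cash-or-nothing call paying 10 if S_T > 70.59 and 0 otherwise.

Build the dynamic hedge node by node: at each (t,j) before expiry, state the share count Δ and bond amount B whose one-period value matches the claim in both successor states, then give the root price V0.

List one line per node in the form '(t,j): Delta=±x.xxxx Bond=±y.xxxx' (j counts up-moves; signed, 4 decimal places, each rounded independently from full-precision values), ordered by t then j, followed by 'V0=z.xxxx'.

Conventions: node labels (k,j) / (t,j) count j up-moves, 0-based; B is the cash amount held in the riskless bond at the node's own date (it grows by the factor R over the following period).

Since d<R<u, set p* = (R−d)/(u−d) = 0.8611; price each node as the discounted p*-expectation of its children.
Terminal payoffs: V(3,0)=0.0000, V(3,1)=10.0000, V(3,2)=10.0000, V(3,3)=10.0000
Node (2,0) S=70.3428: V=(p*·10.0000+(1−p*)·0.0000)/1.04=8.2799; Δ=(10.0000−0.0000)/(76.6737−51.3502)=0.3949; B=V−Δ·S=-19.4979
Node (2,1) S=105.0324: V=(p*·10.0000+(1−p*)·10.0000)/1.04=9.6154; Δ=(10.0000−10.0000)/(114.4853−76.6737)=0.0000; B=V−Δ·S=9.6154
Node (2,2) S=156.8292: V=(p*·10.0000+(1−p*)·10.0000)/1.04=9.6154; Δ=(10.0000−10.0000)/(170.9438−114.4853)=0.0000; B=V−Δ·S=9.6154
Node (1,0) S=96.3600: V=(p*·9.6154+(1−p*)·8.2799)/1.04=9.0672; Δ=(9.6154−8.2799)/(105.0324−70.3428)=0.0385; B=V−Δ·S=5.3576
Node (1,1) S=143.8800: V=(p*·9.6154+(1−p*)·9.6154)/1.04=9.2456; Δ=(9.6154−9.6154)/(156.8292−105.0324)=0.0000; B=V−Δ·S=9.2456
Node (0,0) S=132.0000: V=(p*·9.2456+(1−p*)·9.0672)/1.04=8.8661; Δ=(9.2456−9.0672)/(143.8800−96.3600)=0.0038; B=V−Δ·S=8.3707
As a check, the time-0 holding Δ(0,0)·S0 + B(0,0) comes to 8.8661 — exactly V0.

(0,0): Delta=0.0038 Bond=8.3707
(1,0): Delta=0.0385 Bond=5.3576
(1,1): Delta=0.0000 Bond=9.2456
(2,0): Delta=0.3949 Bond=-19.4979
(2,1): Delta=0.0000 Bond=9.6154
(2,2): Delta=0.0000 Bond=9.6154
V0=8.8661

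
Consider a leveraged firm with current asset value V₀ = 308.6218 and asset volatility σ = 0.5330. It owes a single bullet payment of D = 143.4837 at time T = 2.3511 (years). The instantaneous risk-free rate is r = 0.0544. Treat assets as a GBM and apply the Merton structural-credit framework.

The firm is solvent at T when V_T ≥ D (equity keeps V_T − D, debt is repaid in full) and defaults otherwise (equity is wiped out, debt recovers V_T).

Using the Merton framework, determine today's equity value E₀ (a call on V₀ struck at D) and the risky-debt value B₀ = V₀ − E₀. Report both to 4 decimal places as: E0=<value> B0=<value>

E0=192.9809 B0=115.6409

Work the structural quantities from V₀ = 308.6218 against face 143.4837:
d₁ = [ln(V₀/D) + (r + σ²/2)T] / (σ√T)
   = [ln(308.6218/143.4837) + (0.0544 + 0.5·0.5330²)·2.3511] / (0.5330·√2.3511)
   = [0.765895 + 0.461861] / 0.817265 = 1.502274
d₂ = d₁ − σ√T = 1.502274 − 0.817265 = 0.685010
N(d₁) = 0.933487,  N(d₂) = 0.753331,  e^(−rT) = 0.879942
E₀ = V₀·N(d₁) − D·e^(−rT)·N(d₂)
   = 308.6218·0.933487 − 143.4837·0.879942·0.753331 = 192.980877
B₀ = V₀ − E₀ = 308.6218 − 192.980877 = 115.640923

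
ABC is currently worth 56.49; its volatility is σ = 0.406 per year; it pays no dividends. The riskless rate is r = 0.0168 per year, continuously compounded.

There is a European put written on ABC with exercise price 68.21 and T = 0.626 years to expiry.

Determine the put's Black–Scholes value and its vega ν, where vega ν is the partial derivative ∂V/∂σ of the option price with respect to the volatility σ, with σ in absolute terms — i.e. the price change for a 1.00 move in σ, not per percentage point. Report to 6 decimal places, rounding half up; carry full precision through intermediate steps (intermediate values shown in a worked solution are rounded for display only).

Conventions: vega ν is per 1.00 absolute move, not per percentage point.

price = 14.584154
ν = 16.502048

σ√T = 0.406·√0.626 = 0.321228
d₁ = (ln(S/K) + (r+σ²/2)T) / (σ√T) = (ln(56.49/68.21) + (0.0168+0.406²/2)·0.626) / 0.321228 = (-0.188528 + 0.062110) / 0.321228 = -0.393543
d₂ = d₁ − σ√T = -0.393543 − 0.321228 = -0.714771
e^{−rT} = 0.989538
N(−d₁) = 0.653041,  N(−d₂) = 0.762625
Put price V = K·e^{−rT}·N(−d₂) − S·N(−d₁) = 51.474433 − 36.890280 = 14.584154
φ(d₁) = (1/√(2π))·e^{−d₁²/2} = 0.369215
ν = S·φ(d₁)·√T = 16.502048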